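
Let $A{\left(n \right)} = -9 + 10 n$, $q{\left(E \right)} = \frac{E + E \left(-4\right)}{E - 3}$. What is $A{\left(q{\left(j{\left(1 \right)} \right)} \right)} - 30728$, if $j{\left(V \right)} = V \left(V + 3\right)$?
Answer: $-30857$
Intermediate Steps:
$j{\left(V \right)} = V \left(3 + V\right)$
$q{\left(E \right)} = - \frac{3 E}{-3 + E}$ ($q{\left(E \right)} = \frac{E - 4 E}{-3 + E} = \frac{\left(-3\right) E}{-3 + E} = - \frac{3 E}{-3 + E}$)
$A{\left(q{\left(j{\left(1 \right)} \right)} \right)} - 30728 = \left(-9 + 10 \left(- \frac{3 \cdot 1 \left(3 + 1\right)}{-3 + 1 \left(3 + 1\right)}\right)\right) - 30728 = \left(-9 + 10 \left(- \frac{3 \cdot 1 \cdot 4}{-3 + 1 \cdot 4}\right)\right) - 30728 = \left(-9 + 10 \left(\left(-3\right) 4 \frac{1}{-3 + 4}\right)\right) - 30728 = \left(-9 + 10 \left(\left(-3\right) 4 \cdot 1^{-1}\right)\right) - 30728 = \left(-9 + 10 \left(\left(-3\right) 4 \cdot 1\right)\right) - 30728 = \left(-9 + 10 \left(-12\right)\right) - 30728 = \left(-9 - 120\right) - 30728 = -129 - 30728 = -30857$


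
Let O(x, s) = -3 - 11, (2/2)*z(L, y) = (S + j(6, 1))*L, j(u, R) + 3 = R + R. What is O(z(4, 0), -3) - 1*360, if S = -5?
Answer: -374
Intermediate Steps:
j(u, R) = -3 + 2*R (j(u, R) = -3 + (R + R) = -3 + 2*R)
z(L, y) = -6*L (z(L, y) = (-5 + (-3 + 2*1))*L = (-5 + (-3 + 2))*L = (-5 - 1)*L = -6*L)
O(x, s) = -14
O(z(4, 0), -3) - 1*360 = -14 - 1*360 = -14 - 360 = -374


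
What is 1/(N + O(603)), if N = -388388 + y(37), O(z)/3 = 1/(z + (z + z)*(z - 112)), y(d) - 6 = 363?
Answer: -197583/76665958076 ≈ -2.5772e-6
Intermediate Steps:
y(d) = 369 (y(d) = 6 + 363 = 369)
O(z) = 3/(z + 2*z*(-112 + z)) (O(z) = 3/(z + (z + z)*(z - 112)) = 3/(z + (2*z)*(-112 + z)) = 3/(z + 2*z*(-112 + z)))
N = -388019 (N = -388388 + 369 = -388019)
1/(N + O(603)) = 1/(-388019 + 3/(603*(-223 + 2*603))) = 1/(-388019 + 3*(1/603)/(-223 + 1206)) = 1/(-388019 + 3*(1/603)/983) = 1/(-388019 + 3*(1/603)*(1/983)) = 1/(-388019 + 1/197583) = 1/(-76665958076/197583) = -197583/76665958076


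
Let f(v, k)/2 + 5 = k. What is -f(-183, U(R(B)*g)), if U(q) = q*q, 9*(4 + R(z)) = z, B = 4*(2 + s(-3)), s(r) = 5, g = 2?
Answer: 298/81 ≈ 3.6790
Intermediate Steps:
B = 28 (B = 4*(2 + 5) = 4*7 = 28)
R(z) = -4 + z/9
U(q) = q²
f(v, k) = -10 + 2*k
-f(-183, U(R(B)*g)) = -(-10 + 2*((-4 + (⅑)*28)*2)²) = -(-10 + 2*((-4 + 28/9)*2)²) = -(-10 + 2*(-8/9*2)²) = -(-10 + 2*(-16/9)²) = -(-10 + 2*(256/81)) = -(-10 + 512/81) = -1*(-298/81) = 298/81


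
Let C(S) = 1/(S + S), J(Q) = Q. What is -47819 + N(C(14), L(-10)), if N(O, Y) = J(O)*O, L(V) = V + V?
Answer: -37490095/784 ≈ -47819.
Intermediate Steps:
C(S) = 1/(2*S)
L(V) = 2*V
N(O, Y) = O² (N(O, Y) = O*O = O²)
-47819 + N(C(14), L(-10)) = -47819 + ((½)/14)² = -47819 + ((½)*(1/14))² = -47819 + (1/28)² = -47819 + 1/784 = -37490095/784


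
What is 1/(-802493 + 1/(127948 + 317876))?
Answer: -445824/357770639231 ≈ -1.2461e-6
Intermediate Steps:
1/(-802493 + 1/(127948 + 317876)) = 1/(-802493 + 1/445824) = 1/(-357770639231/445824) = -445824/357770639231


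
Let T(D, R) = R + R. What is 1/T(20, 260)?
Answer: 1/520 ≈ 0.0019231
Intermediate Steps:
T(D, R) = 2*R
1/T(20, 260) = 1/(2*260) = 1/520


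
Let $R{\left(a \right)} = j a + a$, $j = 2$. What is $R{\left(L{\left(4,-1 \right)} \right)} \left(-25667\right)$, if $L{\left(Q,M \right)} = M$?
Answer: $77001$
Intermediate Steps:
$R{\left(a \right)} = 3 a$ ($R{\left(a \right)} = 2 a + a = 3 a$)
$R{\left(L{\left(4,-1 \right)} \right)} \left(-25667\right) = 3 \left(-1\right) \left(-25667\right) = \left(-3\right) \left(-25667\right) = 77001$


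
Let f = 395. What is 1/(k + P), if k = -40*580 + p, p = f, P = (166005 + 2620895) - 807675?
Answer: 1/1956420 ≈ 5.1114e-7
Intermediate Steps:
P = 1979225 (P = 2786900 - 807675 = 1979225)
p = 395
k = -22805 (k = -40*580 + 395 = -23200 + 395 = -22805)
1/(k + P) = 1/(-22805 + 1979225) = 1/1956420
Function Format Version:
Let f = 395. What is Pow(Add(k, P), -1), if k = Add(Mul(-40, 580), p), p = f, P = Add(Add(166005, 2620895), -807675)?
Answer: Rational(1, 1956420) ≈ 5.1114e-7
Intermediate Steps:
P = 1979225 (P = Add(2786900, -807675) = 1979225)
p = 395
k = -22805 (k = Add(Mul(-40, 580), 395) = Add(-23200, 395) = -22805)
Pow(Add(k, P), -1) = Pow(Add(-22805, 1979225), -1) = Pow(1956420, -1) = Rational(1, 1956420)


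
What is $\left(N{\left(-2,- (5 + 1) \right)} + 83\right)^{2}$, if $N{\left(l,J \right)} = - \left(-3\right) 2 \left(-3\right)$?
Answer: $4225$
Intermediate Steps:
$N{\left(l,J \right)} = -18$ ($N{\left(l,J \right)} = \left(-1\right) \left(-6\right) \left(-3\right) = 6 \left(-3\right) = -18$)
$\left(N{\left(-2,- (5 + 1) \right)} + 83\right)^{2} = \left(-18 + 83\right)^{2} = 65^{2} = 4225$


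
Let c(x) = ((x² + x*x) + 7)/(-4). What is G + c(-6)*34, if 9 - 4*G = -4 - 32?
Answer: -2641/4 ≈ -660.25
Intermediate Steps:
G = 45/4 (G = 9/4 - (-4 - 32)/4 = 9/4 - ¼*(-36) = 9/4 + 9 = 45/4 ≈ 11.250)
c(x) = -7/4 - x²/2 (c(x) = ((x² + x²) + 7)*(-¼) = (2*x² + 7)*(-¼) = (7 + 2*x²)*(-¼) = -7/4 - x²/2)
G + c(-6)*34 = 45/4 + (-7/4 - ½*(-6)²)*34 = 45/4 + (-7/4 - ½*36)*34 = 45/4 + (-7/4 - 18)*34 = 45/4 - 79/4*34 = 45/4 - 1343/2 = -2641/4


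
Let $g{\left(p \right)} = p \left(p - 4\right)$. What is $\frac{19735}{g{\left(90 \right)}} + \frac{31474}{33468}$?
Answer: $\frac{15068329}{4317372} \approx 3.4902$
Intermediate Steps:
$g{\left(p \right)} = p \left(-4 + p\right)$
$\frac{19735}{g{\left(90 \right)}} + \frac{31474}{33468} = \frac{19735}{90 \left(-4 + 90\right)} + \frac{31474}{33468} = \frac{19735}{90 \cdot 86} + 31474 \cdot \frac{1}{33468} = \frac{19735}{7740} + \frac{15737}{16734} = 19735 \cdot \frac{1}{7740} + \frac{15737}{16734} = \frac{3947}{1548} + \frac{15737}{16734} = \frac{15068329}{4317372}$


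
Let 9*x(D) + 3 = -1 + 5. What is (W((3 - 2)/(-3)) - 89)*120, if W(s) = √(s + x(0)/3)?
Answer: -10680 + 80*I*√6/3 ≈ -10680.0 + 65.32*I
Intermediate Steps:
x(D) = ⅑ (x(D) = -⅓ + (-1 + 5)/9 = -⅓ + (⅑)*4 = -⅓ + 4/9 = ⅑)
W(s) = √(1/27 + s) (W(s) = √(s + (⅑)/3) = √(s + (⅑)*(⅓)) = √(s + 1/27) = √(1/27 + s))
(W((3 - 2)/(-3)) - 89)*120 = (√(3 + 81*((3 - 2)/(-3)))/9 - 89)*120 = (√(3 + 81*(1*(-⅓)))/9 - 89)*120 = (√(3 + 81*(-⅓))/9 - 89)*120 = (√(3 - 27)/9 - 89)*120 = (√(-24)/9 - 89)*120 = ((2*I*√6)/9 - 89)*120 = (2*I*√6/9 - 89)*120 = (-89 + 2*I*√6/9)*120 = -10680 + 80*I*√6/3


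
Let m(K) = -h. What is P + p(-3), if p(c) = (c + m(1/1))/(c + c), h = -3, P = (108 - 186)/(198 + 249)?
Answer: -26/149 ≈ -0.17450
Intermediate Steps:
P = -26/149 (P = -78/447 = -78*1/447 = -26/149 ≈ -0.17450)
m(K) = 3 (m(K) = -1*(-3) = 3)
p(c) = (3 + c)/(2*c) (p(c) = (c + 3)/(c + c) = (3 + c)/((2*c)) = (3 + c)*(1/(2*c)) = (3 + c)/(2*c))
P + p(-3) = -26/149 + (½)*(3 - 3)/(-3) = -26/149 + (½)*(-⅓)*0 = -26/149 + 0 = -26/149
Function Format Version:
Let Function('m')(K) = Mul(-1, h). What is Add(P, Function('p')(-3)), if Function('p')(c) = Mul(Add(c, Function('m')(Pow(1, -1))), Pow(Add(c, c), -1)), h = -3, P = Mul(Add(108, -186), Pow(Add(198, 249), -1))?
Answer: Rational(-26, 149) ≈ -0.17450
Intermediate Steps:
P = Rational(-26, 149) (P = Mul(-78, Pow(447, -1)) = Mul(-78, Rational(1, 447)) = Rational(-26, 149) ≈ -0.17450)
Function('m')(K) = 3 (Function('m')(K) = Mul(-1, -3) = 3)
Function('p')(c) = Mul(Rational(1, 2), Pow(c, -1), Add(3, c)) (Function('p')(c) = Mul(Add(c, 3), Pow(Add(c, c), -1)) = Mul(Add(3, c), Pow(Mul(2, c), -1)) = Mul(Add(3, c), Mul(Rational(1, 2), Pow(c, -1))) = Mul(Rational(1, 2), Pow(c, -1), Add(3, c)))
Add(P, Function('p')(-3)) = Add(Rational(-26, 149), Mul(Rational(1, 2), Pow(-3, -1), Add(3, -3))) = Add(Rational(-26, 149), Mul(Rational(1, 2), Rational(-1, 3), 0)) = Add(Rational(-26, 149), 0) = Rational(-26, 149)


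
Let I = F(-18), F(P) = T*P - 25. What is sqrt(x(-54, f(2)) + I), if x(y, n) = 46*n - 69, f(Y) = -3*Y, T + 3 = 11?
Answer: I*sqrt(514) ≈ 22.672*I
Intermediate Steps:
T = 8 (T = -3 + 11 = 8)
x(y, n) = -69 + 46*n
F(P) = -25 + 8*P (F(P) = 8*P - 25 = -25 + 8*P)
I = -169 (I = -25 + 8*(-18) = -25 - 144 = -169)
sqrt(x(-54, f(2)) + I) = sqrt((-69 + 46*(-3*2)) - 169) = sqrt((-69 + 46*(-6)) - 169) = sqrt((-69 - 276) - 169) = sqrt(-345 - 169) = sqrt(-514) = I*sqrt(514)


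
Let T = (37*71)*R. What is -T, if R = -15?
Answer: 39405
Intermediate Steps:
T = -39405 (T = (37*71)*(-15) = 2627*(-15) = -39405)
-T = -1*(-39405) = 39405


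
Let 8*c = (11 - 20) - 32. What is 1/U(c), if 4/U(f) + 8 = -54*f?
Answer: 1075/16 ≈ 67.188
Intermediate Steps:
c = -41/8 (c = ((11 - 20) - 32)/8 = (-9 - 32)/8 = (⅛)*(-41) = -41/8 ≈ -5.1250)
U(f) = 4/(-8 - 54*f)
1/U(c) = 1/(-2/(4 + 27*(-41/8))) = 1/(-2/(4 - 1107/8)) = 1/(-2/(-1075/8)) = 1/(-2*(-8/1075)) = 1/(16/1075) = 1075/16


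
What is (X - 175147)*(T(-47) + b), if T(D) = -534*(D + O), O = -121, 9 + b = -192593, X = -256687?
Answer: 44431400260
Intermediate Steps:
b = -192602 (b = -9 - 192593 = -192602)
T(D) = 64614 - 534*D (T(D) = -534*(D - 121) = -534*(-121 + D) = 64614 - 534*D)
(X - 175147)*(T(-47) + b) = (-256687 - 175147)*((64614 - 534*(-47)) - 192602) = -431834*((64614 + 25098) - 192602) = -431834*(89712 - 192602) = -431834*(-102890) = 44431400260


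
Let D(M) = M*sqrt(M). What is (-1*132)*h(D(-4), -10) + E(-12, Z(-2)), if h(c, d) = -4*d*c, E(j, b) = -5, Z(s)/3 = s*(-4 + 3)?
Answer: -5 + 42240*I ≈ -5.0 + 42240.0*I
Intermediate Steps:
Z(s) = -3*s (Z(s) = 3*(s*(-4 + 3)) = 3*(s*(-1)) = 3*(-s) = -3*s)
D(M) = M**(3/2)
h(c, d) = -4*c*d
(-1*132)*h(D(-4), -10) + E(-12, Z(-2)) = (-1*132)*(-4*(-4)**(3/2)*(-10)) - 5 = -(-528)*(-8*I)*(-10) - 5 = -(-42240)*I - 5 = 42240*I - 5 = -5 + 42240*I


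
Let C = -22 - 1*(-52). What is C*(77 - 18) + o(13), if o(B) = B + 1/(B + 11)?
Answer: 42793/24 ≈ 1783.0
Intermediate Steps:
o(B) = B + 1/(11 + B)
C = 30 (C = -22 + 52 = 30)
C*(77 - 18) + o(13) = 30*(77 - 18) + (1 + 13² + 11*13)/(11 + 13) = 30*59 + (1 + 169 + 143)/24 = 1770 + (1/24)*313 = 1770 + 313/24 = 42793/24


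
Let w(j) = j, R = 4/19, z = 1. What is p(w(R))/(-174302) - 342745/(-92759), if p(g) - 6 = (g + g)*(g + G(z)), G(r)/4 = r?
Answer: 10783145446818/2918338298849 ≈ 3.6950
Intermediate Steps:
R = 4/19 (R = 4*(1/19) = 4/19 ≈ 0.21053)
G(r) = 4*r
p(g) = 6 + 2*g*(4 + g) (p(g) = 6 + (g + g)*(g + 4*1) = 6 + (2*g)*(g + 4) = 6 + (2*g)*(4 + g) = 6 + 2*g*(4 + g))
p(w(R))/(-174302) - 342745/(-92759) = (6 + 2*(4/19)² + 8*(4/19))/(-174302) - 342745/(-92759) = (6 + 2*(16/361) + 32/19)*(-1/174302) - 342745*(-1/92759) = (6 + 32/361 + 32/19)*(-1/174302) + 342745/92759 = (2806/361)*(-1/174302) + 342745/92759 = -1403/31461511 + 342745/92759 = 10783145446818/2918338298849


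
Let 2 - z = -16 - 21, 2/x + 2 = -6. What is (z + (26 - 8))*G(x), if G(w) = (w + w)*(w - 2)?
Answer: 513/8 ≈ 64.125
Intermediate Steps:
x = -¼ (x = 2/(-2 - 6) = 2/(-8) = 2*(-⅛) = -¼ ≈ -0.25000)
G(w) = 2*w*(-2 + w) (G(w) = (2*w)*(-2 + w) = 2*w*(-2 + w))
z = 39 (z = 2 - (-16 - 21) = 2 - 1*(-37) = 2 + 37 = 39)
(z + (26 - 8))*G(x) = (39 + (26 - 8))*(2*(-¼)*(-2 - ¼)) = (39 + 18)*(2*(-¼)*(-9/4)) = 57*(9/8) = 513/8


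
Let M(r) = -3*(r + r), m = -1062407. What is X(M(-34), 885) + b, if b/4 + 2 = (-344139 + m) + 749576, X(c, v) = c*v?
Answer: -2447348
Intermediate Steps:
M(r) = -6*r
b = -2627888 (b = -8 + 4*((-344139 - 1062407) + 749576) = -8 + 4*(-1406546 + 749576) = -8 + 4*(-656970) = -8 - 2627880 = -2627888)
X(M(-34), 885) + b = -6*(-34)*885 - 2627888 = 204*885 - 2627888 = 180540 - 2627888 = -2447348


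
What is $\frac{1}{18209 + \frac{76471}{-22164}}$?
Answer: $\frac{22164}{403507805} \approx 5.4928 \cdot 10^{-5}$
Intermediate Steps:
$\frac{1}{18209 + \frac{76471}{-22164}} = \frac{1}{18209 + 76471 \left(- \frac{1}{22164}\right)} = \frac{1}{18209 - \frac{76471}{22164}} = \frac{1}{\frac{403507805}{22164}} = \frac{22164}{403507805}$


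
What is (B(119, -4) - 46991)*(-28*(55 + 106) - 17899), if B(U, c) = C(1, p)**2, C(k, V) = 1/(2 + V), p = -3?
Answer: 1052904930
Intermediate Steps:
B(U, c) = 1 (B(U, c) = (1/(2 - 3))**2 = (1/(-1))**2 = (-1)**2 = 1)
(B(119, -4) - 46991)*(-28*(55 + 106) - 17899) = (1 - 46991)*(-28*(55 + 106) - 17899) = -46990*(-28*161 - 17899) = -46990*(-4508 - 17899) = -46990*(-22407) = 1052904930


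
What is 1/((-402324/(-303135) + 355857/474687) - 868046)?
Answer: -15988249305/13878502650576443 ≈ -1.1520e-6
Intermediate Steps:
1/((-402324/(-303135) + 355857/474687) - 868046) = 1/((-402324*(-1/303135) + 355857*(1/474687)) - 868046) = 1/((134108/101045 + 118619/158229) - 868046) = 1/(33205631587/15988249305 - 868046) = 1/(-13878502650576443/15988249305) = -15988249305/13878502650576443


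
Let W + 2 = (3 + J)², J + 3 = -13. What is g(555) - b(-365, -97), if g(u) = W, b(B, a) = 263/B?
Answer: 61218/365 ≈ 167.72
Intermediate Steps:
J = -16 (J = -3 - 13 = -16)
W = 167 (W = -2 + (3 - 16)² = -2 + (-13)² = -2 + 169 = 167)
g(u) = 167
g(555) - b(-365, -97) = 167 - 263/(-365) = 167 - 263*(-1)/365 = 167 - 1*(-263/365) = 167 + 263/365 = 61218/365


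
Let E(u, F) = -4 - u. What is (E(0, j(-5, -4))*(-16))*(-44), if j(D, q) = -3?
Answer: -2816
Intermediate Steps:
(E(0, j(-5, -4))*(-16))*(-44) = ((-4 - 1*0)*(-16))*(-44) = ((-4 + 0)*(-16))*(-44) = -4*(-16)*(-44) = 64*(-44) = -2816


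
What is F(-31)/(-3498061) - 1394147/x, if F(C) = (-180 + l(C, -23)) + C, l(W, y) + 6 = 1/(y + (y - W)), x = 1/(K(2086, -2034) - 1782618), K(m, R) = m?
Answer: 130249777301185659916/52470915 ≈ 2.4823e+12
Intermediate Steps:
x = -1/1780532 (x = 1/(2086 - 1782618) = 1/(-1780532) = -1/1780532 ≈ -5.6163e-7)
l(W, y) = -6 + 1/(-W + 2*y) (l(W, y) = -6 + 1/(y + (y - W)) = -6 + 1/(-W + 2*y))
F(C) = -180 + C + (-277 - 6*C)/(46 + C) (F(C) = (-180 + (-1 - 6*C + 12*(-23))/(C - 2*(-23))) + C = (-180 + (-1 - 6*C - 276)/(C + 46)) + C = (-180 + (-277 - 6*C)/(46 + C)) + C = -180 + C + (-277 - 6*C)/(46 + C))
F(-31)/(-3498061) - 1394147/x = ((-8557 + (-31)² - 140*(-31))/(46 - 31))/(-3498061) - 1394147/(-1/1780532) = ((-8557 + 961 + 4340)/15)*(-1/3498061) - 1394147*(-1780532) = ((1/15)*(-3256))*(-1/3498061) + 2482323346204 = -3256/15*(-1/3498061) + 2482323346204 = 3256/52470915 + 2482323346204 = 130249777301185659916/52470915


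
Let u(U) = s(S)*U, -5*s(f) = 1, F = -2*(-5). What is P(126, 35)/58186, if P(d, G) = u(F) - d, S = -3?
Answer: -64/29093 ≈ -0.0021998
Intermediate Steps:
F = 10
s(f) = -1/5 (s(f) = -1/5*1 = -1/5)
u(U) = -U/5
P(d, G) = -2 - d (P(d, G) = -1/5*10 - d = -2 - d)
P(126, 35)/58186 = (-2 - 1*126)/58186 = (-2 - 126)*(1/58186) = -128*1/58186 = -64/29093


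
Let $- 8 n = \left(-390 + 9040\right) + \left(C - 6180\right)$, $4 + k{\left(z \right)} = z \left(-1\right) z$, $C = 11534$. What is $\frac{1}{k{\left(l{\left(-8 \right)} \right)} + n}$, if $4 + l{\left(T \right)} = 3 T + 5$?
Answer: $- \frac{2}{4567} \approx -0.00043792$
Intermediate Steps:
$l{\left(T \right)} = 1 + 3 T$ ($l{\left(T \right)} = -4 + \left(3 T + 5\right) = -4 + \left(5 + 3 T\right) = 1 + 3 T$)
$k{\left(z \right)} = -4 - z^{2}$ ($k{\left(z \right)} = -4 + z \left(-1\right) z = -4 + - z z = -4 - z^{2}$)
$n = - \frac{3501}{2}$ ($n = - \frac{\left(-390 + 9040\right) + \left(11534 - 6180\right)}{8} = - \frac{8650 + 5354}{8} = \left(- \frac{1}{8}\right) 14004 = - \frac{3501}{2} \approx -1750.5$)
$\frac{1}{k{\left(l{\left(-8 \right)} \right)} + n} = \frac{1}{\left(-4 - \left(1 + 3 \left(-8\right)\right)^{2}\right) - \frac{3501}{2}} = \frac{1}{\left(-4 - \left(1 - 24\right)^{2}\right) - \frac{3501}{2}} = \frac{1}{\left(-4 - \left(-23\right)^{2}\right) - \frac{3501}{2}} = \frac{1}{\left(-4 - 529\right) - \frac{3501}{2}} = \frac{1}{-533 - \frac{3501}{2}} = \frac{1}{- \frac{4567}{2}} = - \frac{2}{4567}$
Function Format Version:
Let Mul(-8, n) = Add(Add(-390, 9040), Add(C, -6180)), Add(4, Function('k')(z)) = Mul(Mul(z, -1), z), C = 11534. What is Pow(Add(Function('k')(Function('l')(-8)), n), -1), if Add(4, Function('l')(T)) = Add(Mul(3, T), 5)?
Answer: Rational(-2, 4567) ≈ -0.00043792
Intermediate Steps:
Function('l')(T) = Add(1, Mul(3, T)) (Function('l')(T) = Add(-4, Add(Mul(3, T), 5)) = Add(-4, Add(5, Mul(3, T))) = Add(1, Mul(3, T)))
Function('k')(z) = Add(-4, Mul(-1, Pow(z, 2))) (Function('k')(z) = Add(-4, Mul(Mul(z, -1), z)) = Add(-4, Mul(Mul(-1, z), z)) = Add(-4, Mul(-1, Pow(z, 2))))
n = Rational(-3501, 2) (n = Mul(Rational(-1, 8), Add(Add(-390, 9040), Add(11534, -6180))) = Mul(Rational(-1, 8), Add(8650, 5354)) = Mul(Rational(-1, 8), 14004) = Rational(-3501, 2) ≈ -1750.5)
Pow(Add(Function('k')(Function('l')(-8)), n), -1) = Pow(Add(Add(-4, Mul(-1, Pow(Add(1, Mul(3, -8)), 2))), Rational(-3501, 2)), -1) = Pow(Add(Add(-4, Mul(-1, Pow(Add(1, -24), 2))), Rational(-3501, 2)), -1) = Pow(Add(Add(-4, Mul(-1, Pow(-23, 2))), Rational(-3501, 2)), -1) = Pow(Add(Add(-4, Mul(-1, 529)), Rational(-3501, 2)), -1) = Pow(Add(Add(-4, -529), Rational(-3501, 2)), -1) = Pow(Add(-533, Rational(-3501, 2)), -1) = Pow(Rational(-4567, 2), -1) = Rational(-2, 4567)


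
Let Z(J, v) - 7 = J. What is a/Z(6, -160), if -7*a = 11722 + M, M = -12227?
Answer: 505/91 ≈ 5.5495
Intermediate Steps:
Z(J, v) = 7 + J
a = 505/7 (a = -(11722 - 12227)/7 = -⅐*(-505) = 505/7 ≈ 72.143)
a/Z(6, -160) = 505/(7*(7 + 6)) = (505/7)/13 = (505/7)*(1/13) = 505/91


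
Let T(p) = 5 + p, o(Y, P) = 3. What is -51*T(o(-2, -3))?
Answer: -408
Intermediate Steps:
-51*T(o(-2, -3)) = -51*(5 + 3) = -51*8 = -408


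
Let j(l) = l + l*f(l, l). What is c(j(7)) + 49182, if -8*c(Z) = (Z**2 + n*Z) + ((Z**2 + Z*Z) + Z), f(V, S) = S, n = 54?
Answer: 47621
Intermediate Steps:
j(l) = l + l**2 (j(l) = l + l*l = l + l**2)
c(Z) = -55*Z/8 - 3*Z**2/8 (c(Z) = -((Z**2 + 54*Z) + ((Z**2 + Z*Z) + Z))/8 = -((Z**2 + 54*Z) + ((Z**2 + Z**2) + Z))/8 = -((Z**2 + 54*Z) + (2*Z**2 + Z))/8 = -((Z**2 + 54*Z) + (Z + 2*Z**2))/8 = -(3*Z**2 + 55*Z)/8 = -55*Z/8 - 3*Z**2/8)
c(j(7)) + 49182 = -7*(1 + 7)*(55 + 3*(7*(1 + 7)))/8 + 49182 = -7*8*(55 + 3*(7*8))/8 + 49182 = -1/8*56*(55 + 3*56) + 49182 = -1/8*56*(55 + 168) + 49182 = -1/8*56*223 + 49182 = -1561 + 49182 = 47621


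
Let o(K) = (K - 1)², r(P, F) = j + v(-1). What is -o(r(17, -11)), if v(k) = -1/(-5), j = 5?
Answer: -441/25 ≈ -17.640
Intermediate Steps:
v(k) = ⅕ (v(k) = -1*(-⅕) = ⅕)
r(P, F) = 26/5 (r(P, F) = 5 + ⅕ = 26/5)
o(K) = (-1 + K)²
-o(r(17, -11)) = -(-1 + 26/5)² = -(21/5)² = -1*441/25 = -441/25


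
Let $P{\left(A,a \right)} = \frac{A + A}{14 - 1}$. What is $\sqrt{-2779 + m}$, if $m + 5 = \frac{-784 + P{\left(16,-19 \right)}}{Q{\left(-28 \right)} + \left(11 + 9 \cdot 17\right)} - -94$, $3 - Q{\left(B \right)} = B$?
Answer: $\frac{i \sqrt{4097586}}{39} \approx 51.904 i$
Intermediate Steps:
$Q{\left(B \right)} = 3 - B$
$P{\left(A,a \right)} = \frac{2 A}{13}$
$m = \frac{43091}{507}$ ($m = -5 + \left(\frac{-784 + \frac{2}{13} \cdot 16}{\left(3 - -28\right) + \left(11 + 9 \cdot 17\right)} - -94\right) = -5 + \left(\frac{-784 + \frac{32}{13}}{\left(3 + 28\right) + \left(11 + 153\right)} + 94\right) = -5 + \left(- \frac{10160}{13 \left(31 + 164\right)} + 94\right) = -5 + \left(- \frac{10160}{13 \cdot 195} + 94\right) = -5 + \left(\left(- \frac{10160}{13}\right) \frac{1}{195} + 94\right) = -5 + \left(- \frac{2032}{507} + 94\right) = -5 + \frac{45626}{507} = \frac{43091}{507} \approx 84.992$)
$\sqrt{-2779 + m} = \sqrt{-2779 + \frac{43091}{507}} = \sqrt{- \frac{1365862}{507}} = \frac{i \sqrt{4097586}}{39}$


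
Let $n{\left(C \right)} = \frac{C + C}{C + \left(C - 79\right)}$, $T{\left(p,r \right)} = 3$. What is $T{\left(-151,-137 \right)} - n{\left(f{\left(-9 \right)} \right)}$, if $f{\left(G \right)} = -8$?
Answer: $\frac{269}{95} \approx 2.8316$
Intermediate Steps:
$n{\left(C \right)} = \frac{2 C}{-79 + 2 C}$ ($n{\left(C \right)} = \frac{2 C}{C + \left(-79 + C\right)} = \frac{2 C}{-79 + 2 C}$)
$T{\left(-151,-137 \right)} - n{\left(f{\left(-9 \right)} \right)} = 3 - 2 \left(-8\right) \frac{1}{-79 + 2 \left(-8\right)} = 3 - 2 \left(-8\right) \frac{1}{-79 - 16} = 3 - 2 \left(-8\right) \frac{1}{-95} = 3 - 2 \left(-8\right) \left(- \frac{1}{95}\right) = 3 - \frac{16}{95} = \frac{269}{95}$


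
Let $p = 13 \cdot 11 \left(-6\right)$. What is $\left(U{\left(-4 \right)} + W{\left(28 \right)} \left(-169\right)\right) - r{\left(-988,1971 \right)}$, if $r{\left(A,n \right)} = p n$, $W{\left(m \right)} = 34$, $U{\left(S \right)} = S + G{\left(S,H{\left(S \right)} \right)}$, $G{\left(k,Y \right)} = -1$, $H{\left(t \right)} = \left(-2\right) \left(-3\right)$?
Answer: $1685367$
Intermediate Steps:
$H{\left(t \right)} = 6$
$U{\left(S \right)} = -1 + S$ ($U{\left(S \right)} = S - 1 = -1 + S$)
$p = -858$ ($p = 143 \left(-6\right) = -858$)
$r{\left(A,n \right)} = - 858 n$
$\left(U{\left(-4 \right)} + W{\left(28 \right)} \left(-169\right)\right) - r{\left(-988,1971 \right)} = \left(\left(-1 - 4\right) + 34 \left(-169\right)\right) - \left(-858\right) 1971 = \left(-5 - 5746\right) - -1691118 = -5751 + 1691118 = 1685367$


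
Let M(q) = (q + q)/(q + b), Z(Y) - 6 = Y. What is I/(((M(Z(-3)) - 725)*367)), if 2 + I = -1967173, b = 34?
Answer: 72785475/9842573 ≈ 7.3950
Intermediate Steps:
Z(Y) = 6 + Y
M(q) = 2*q/(34 + q) (M(q) = (q + q)/(q + 34) = (2*q)/(34 + q) = 2*q/(34 + q))
I = -1967175 (I = -2 - 1967173 = -1967175)
I/(((M(Z(-3)) - 725)*367)) = -1967175*1/(367*(2*(6 - 3)/(34 + (6 - 3)) - 725)) = -1967175*1/(367*(2*3/(34 + 3) - 725)) = -1967175*1/(367*(2*3/37 - 725)) = -1967175*1/(367*(2*3*(1/37) - 725)) = -1967175*1/(367*(6/37 - 725)) = -1967175/((-26819/37*367)) = -1967175/(-9842573/37) = -1967175*(-37/9842573) = 72785475/9842573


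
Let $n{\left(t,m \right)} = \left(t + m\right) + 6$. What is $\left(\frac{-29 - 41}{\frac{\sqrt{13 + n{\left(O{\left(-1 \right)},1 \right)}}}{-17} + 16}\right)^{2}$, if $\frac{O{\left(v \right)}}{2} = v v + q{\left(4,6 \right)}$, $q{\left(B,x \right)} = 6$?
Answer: $\frac{1416100}{\left(272 - \sqrt{34}\right)^{2}} \approx 19.988$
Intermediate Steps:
$O{\left(v \right)} = 12 + 2 v^{2}$ ($O{\left(v \right)} = 2 \left(v v + 6\right) = 2 \left(v^{2} + 6\right) = 2 \left(6 + v^{2}\right) = 12 + 2 v^{2}$)
$n{\left(t,m \right)} = 6 + m + t$ ($n{\left(t,m \right)} = \left(m + t\right) + 6 = 6 + m + t$)
$\left(\frac{-29 - 41}{\frac{\sqrt{13 + n{\left(O{\left(-1 \right)},1 \right)}}}{-17} + 16}\right)^{2} = \left(\frac{-29 - 41}{\frac{\sqrt{13 + \left(6 + 1 + \left(12 + 2 \left(-1\right)^{2}\right)\right)}}{-17} + 16}\right)^{2} = \left(- \frac{70}{\sqrt{13 + \left(6 + 1 + \left(12 + 2 \cdot 1\right)\right)} \left(- \frac{1}{17}\right) + 16}\right)^{2} = \left(- \frac{70}{\sqrt{13 + \left(6 + 1 + \left(12 + 2\right)\right)} \left(- \frac{1}{17}\right) + 16}\right)^{2} = \left(- \frac{70}{\sqrt{13 + \left(6 + 1 + 14\right)} \left(- \frac{1}{17}\right) + 16}\right)^{2} = \left(- \frac{70}{\sqrt{13 + 21} \left(- \frac{1}{17}\right) + 16}\right)^{2} = \left(- \frac{70}{\sqrt{34} \left(- \frac{1}{17}\right) + 16}\right)^{2} = \left(- \frac{70}{- \frac{\sqrt{34}}{17} + 16}\right)^{2} = \left(- \frac{70}{16 - \frac{\sqrt{34}}{17}}\right)^{2} = \frac{4900}{\left(16 - \frac{\sqrt{34}}{17}\right)^{2}}$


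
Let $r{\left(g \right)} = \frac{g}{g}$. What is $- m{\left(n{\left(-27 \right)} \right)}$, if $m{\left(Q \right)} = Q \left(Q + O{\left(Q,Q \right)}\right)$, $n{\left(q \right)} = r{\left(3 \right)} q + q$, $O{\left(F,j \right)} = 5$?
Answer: $-2646$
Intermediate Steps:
$r{\left(g \right)} = 1$
$n{\left(q \right)} = 2 q$ ($n{\left(q \right)} = 1 q + q = q + q = 2 q$)
$m{\left(Q \right)} = Q \left(5 + Q\right)$ ($m{\left(Q \right)} = Q \left(Q + 5\right) = Q \left(5 + Q\right)$)
$- m{\left(n{\left(-27 \right)} \right)} = - 2 \left(-27\right) \left(5 + 2 \left(-27\right)\right) = - \left(-54\right) \left(5 - 54\right) = - \left(-54\right) \left(-49\right) = \left(-1\right) 2646 = -2646$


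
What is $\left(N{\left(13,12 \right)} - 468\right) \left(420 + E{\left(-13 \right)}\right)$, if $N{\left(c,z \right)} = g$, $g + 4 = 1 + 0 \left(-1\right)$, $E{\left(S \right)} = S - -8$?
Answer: $-195465$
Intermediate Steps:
$E{\left(S \right)} = 8 + S$ ($E{\left(S \right)} = S + 8 = 8 + S$)
$g = -3$ ($g = -4 + \left(1 + 0 \left(-1\right)\right) = -4 + \left(1 + 0\right) = -4 + 1 = -3$)
$N{\left(c,z \right)} = -3$
$\left(N{\left(13,12 \right)} - 468\right) \left(420 + E{\left(-13 \right)}\right) = \left(-3 - 468\right) \left(420 + \left(8 - 13\right)\right) = - 471 \left(420 - 5\right) = \left(-471\right) 415 = -195465$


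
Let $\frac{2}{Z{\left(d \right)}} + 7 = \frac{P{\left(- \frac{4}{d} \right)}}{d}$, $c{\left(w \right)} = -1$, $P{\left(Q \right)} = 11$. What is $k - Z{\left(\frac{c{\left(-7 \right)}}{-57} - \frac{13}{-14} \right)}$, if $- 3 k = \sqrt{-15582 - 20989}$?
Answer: $- \frac{1510}{3493} - \frac{i \sqrt{36571}}{3} \approx -0.43229 - 63.745 i$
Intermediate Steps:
$k = - \frac{i \sqrt{36571}}{3}$ ($k = - \frac{\sqrt{-15582 - 20989}}{3} = - \frac{\sqrt{-36571}}{3} = - \frac{i \sqrt{36571}}{3} \approx - 63.745 i$)
$Z{\left(d \right)} = \frac{2}{-7 + \frac{11}{d}}$
$k - Z{\left(\frac{c{\left(-7 \right)}}{-57} - \frac{13}{-14} \right)} = - \frac{i \sqrt{36571}}{3} - - \frac{2 \left(- \frac{1}{-57} - \frac{13}{-14}\right)}{-11 + 7 \left(- \frac{1}{-57} - \frac{13}{-14}\right)} = - \frac{i \sqrt{36571}}{3} - - \frac{2 \left(\left(-1\right) \left(- \frac{1}{57}\right) - - \frac{13}{14}\right)}{-11 + 7 \left(\left(-1\right) \left(- \frac{1}{57}\right) - - \frac{13}{14}\right)} = - \frac{i \sqrt{36571}}{3} - - \frac{2 \left(\frac{1}{57} + \frac{13}{14}\right)}{-11 + 7 \left(\frac{1}{57} + \frac{13}{14}\right)} = - \frac{i \sqrt{36571}}{3} - \left(-2\right) \frac{755}{798} \frac{1}{-11 + 7 \cdot \frac{755}{798}} = - \frac{i \sqrt{36571}}{3} - \left(-2\right) \frac{755}{798} \frac{1}{-11 + \frac{755}{114}} = - \frac{i \sqrt{36571}}{3} - \left(-2\right) \frac{755}{798} \frac{1}{- \frac{499}{114}} = - \frac{i \sqrt{36571}}{3} - \left(-2\right) \frac{755}{798} \left(- \frac{114}{499}\right) = - \frac{i \sqrt{36571}}{3} - \frac{1510}{3493} = - \frac{1510}{3493} - \frac{i \sqrt{36571}}{3}$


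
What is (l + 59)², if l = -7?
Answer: 2704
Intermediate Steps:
l = -7 (l = -1*7 = -7)
(l + 59)² = (-7 + 59)² = 52² = 2704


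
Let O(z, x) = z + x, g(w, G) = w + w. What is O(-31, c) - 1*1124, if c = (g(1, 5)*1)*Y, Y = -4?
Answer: -1163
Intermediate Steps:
g(w, G) = 2*w
c = -8 (c = ((2*1)*1)*(-4) = (2*1)*(-4) = 2*(-4) = -8)
O(z, x) = x + z
O(-31, c) - 1*1124 = (-8 - 31) - 1*1124 = -39 - 1124 = -1163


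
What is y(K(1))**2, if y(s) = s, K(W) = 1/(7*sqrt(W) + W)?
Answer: 1/64 ≈ 0.015625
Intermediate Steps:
K(W) = 1/(W + 7*sqrt(W))
y(K(1))**2 = (1/(1 + 7*sqrt(1)))**2 = (1/(1 + 7*1))**2 = (1/(1 + 7))**2 = (1/8)**2 = 1/64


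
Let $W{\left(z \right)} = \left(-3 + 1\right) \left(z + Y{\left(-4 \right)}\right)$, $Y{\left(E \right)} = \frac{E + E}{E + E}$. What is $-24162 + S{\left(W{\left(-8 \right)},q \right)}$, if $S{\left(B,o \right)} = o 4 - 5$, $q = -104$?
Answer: $-24583$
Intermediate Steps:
$Y{\left(E \right)} = 1$ ($Y{\left(E \right)} = \frac{2 E}{2 E} = 2 E \frac{1}{2 E} = 1$)
$W{\left(z \right)} = -2 - 2 z$ ($W{\left(z \right)} = \left(-3 + 1\right) \left(z + 1\right) = - 2 \left(1 + z\right) = -2 - 2 z$)
$S{\left(B,o \right)} = -5 + 4 o$ ($S{\left(B,o \right)} = 4 o - 5 = -5 + 4 o$)
$-24162 + S{\left(W{\left(-8 \right)},q \right)} = -24162 + \left(-5 + 4 \left(-104\right)\right) = -24162 - 421 = -24583$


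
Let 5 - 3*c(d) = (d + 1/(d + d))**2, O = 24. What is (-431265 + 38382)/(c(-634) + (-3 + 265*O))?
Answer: 1895060149776/615605260945 ≈ 3.0784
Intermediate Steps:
c(d) = 5/3 - (d + 1/(2*d))**2/3 (c(d) = 5/3 - (d + 1/(d + d))**2/3 = 5/3 - (d + 1/(2*d))**2/3)
(-431265 + 38382)/(c(-634) + (-3 + 265*O)) = (-431265 + 38382)/((4/3 - 1/3*(-634)**2 - 1/12/(-634)**2) + (-3 + 265*24)) = -392883/((4/3 - 1/3*401956 - 1/12*1/401956) + (-3 + 6360)) = -392883/((4/3 - 401956/3 - 1/4823472) + 6357) = -392883/(-646268072449/4823472 + 6357) = -392883/(-615605260945/4823472) = -392883*(-4823472/615605260945) = 1895060149776/615605260945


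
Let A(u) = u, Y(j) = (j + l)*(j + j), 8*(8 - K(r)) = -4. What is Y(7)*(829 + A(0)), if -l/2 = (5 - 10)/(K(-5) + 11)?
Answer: 3400558/39 ≈ 87194.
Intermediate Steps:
K(r) = 17/2 (K(r) = 8 - 1/8*(-4) = 8 + 1/2 = 17/2)
l = 20/39 (l = -2*(5 - 10)/(17/2 + 11) = -(-10)/39/2 = -(-10)*2/39 = -2*(-10/39) = 20/39 ≈ 0.51282)
Y(j) = 2*j*(20/39 + j) (Y(j) = (j + 20/39)*(j + j) = (20/39 + j)*(2*j) = 2*j*(20/39 + j))
Y(7)*(829 + A(0)) = ((2/39)*7*(20 + 39*7))*(829 + 0) = ((2/39)*7*(20 + 273))*829 = ((2/39)*7*293)*829 = (4102/39)*829 = 3400558/39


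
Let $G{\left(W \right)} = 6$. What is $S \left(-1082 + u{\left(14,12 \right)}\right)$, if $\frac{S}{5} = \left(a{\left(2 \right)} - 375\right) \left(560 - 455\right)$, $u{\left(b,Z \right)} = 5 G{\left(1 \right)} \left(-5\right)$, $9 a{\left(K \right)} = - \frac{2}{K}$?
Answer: $\frac{727865600}{3} \approx 2.4262 \cdot 10^{8}$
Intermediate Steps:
$a{\left(K \right)} = - \frac{2}{9 K}$ ($a{\left(K \right)} = \frac{\left(-2\right) \frac{1}{K}}{9} = - \frac{2}{9 K}$)
$u{\left(b,Z \right)} = -150$ ($u{\left(b,Z \right)} = 5 \cdot 6 \left(-5\right) = 30 \left(-5\right) = -150$)
$S = - \frac{590800}{3}$ ($S = 5 \left(- \frac{2}{9 \cdot 2} - 375\right) \left(560 - 455\right) = 5 \left(\left(- \frac{2}{9}\right) \frac{1}{2} - 375\right) 105 = 5 \left(- \frac{1}{9} - 375\right) 105 = 5 \left(\left(- \frac{3376}{9}\right) 105\right) = 5 \left(- \frac{118160}{3}\right) = - \frac{590800}{3} \approx -1.9693 \cdot 10^{5}$)
$S \left(-1082 + u{\left(14,12 \right)}\right) = - \frac{590800 \left(-1082 - 150\right)}{3} = \left(- \frac{590800}{3}\right) \left(-1232\right) = \frac{727865600}{3}$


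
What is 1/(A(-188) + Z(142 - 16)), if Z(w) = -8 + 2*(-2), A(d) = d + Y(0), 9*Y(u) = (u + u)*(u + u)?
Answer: -1/200 ≈ -0.0050000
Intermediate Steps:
Y(u) = 4*u**2/9 (Y(u) = ((u + u)*(u + u))/9 = ((2*u)*(2*u))/9 = (4*u**2)/9 = 4*u**2/9)
A(d) = d (A(d) = d + (4/9)*0**2 = d + (4/9)*0 = d + 0 = d)
Z(w) = -12 (Z(w) = -8 - 4 = -12)
1/(A(-188) + Z(142 - 16)) = 1/(-188 - 12) = 1/(-200) = -1/200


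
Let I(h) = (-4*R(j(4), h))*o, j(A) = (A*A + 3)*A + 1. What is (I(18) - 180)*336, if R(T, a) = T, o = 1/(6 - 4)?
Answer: -112224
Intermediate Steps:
j(A) = 1 + A*(3 + A²) (j(A) = (A² + 3)*A + 1 = (3 + A²)*A + 1 = A*(3 + A²) + 1 = 1 + A*(3 + A²))
o = ½ (o = 1/2 = ½ ≈ 0.50000)
I(h) = -154 (I(h) = -4*(1 + 4³ + 3*4)*(½) = -4*(1 + 64 + 12)*(½) = -4*77*(½) = -308*½ = -154)
(I(18) - 180)*336 = (-154 - 180)*336 = -334*336 = -112224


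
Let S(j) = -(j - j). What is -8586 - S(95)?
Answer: -8586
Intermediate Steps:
S(j) = 0 (S(j) = -1*0 = 0)
-8586 - S(95) = -8586 - 1*0 = -8586 + 0 = -8586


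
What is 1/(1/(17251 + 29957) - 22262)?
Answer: -47208/1050944495 ≈ -4.4920e-5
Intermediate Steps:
1/(1/(17251 + 29957) - 22262) = 1/(1/47208 - 22262) = 1/(-1050944495/47208) = -47208/1050944495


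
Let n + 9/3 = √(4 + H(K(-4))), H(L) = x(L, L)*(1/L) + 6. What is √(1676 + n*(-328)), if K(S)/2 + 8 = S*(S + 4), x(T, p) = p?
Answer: 2*√(665 - 82*√11) ≈ 39.650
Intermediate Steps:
K(S) = -16 + 2*S*(4 + S) (K(S) = -16 + 2*(S*(S + 4)) = -16 + 2*(S*(4 + S)) = -16 + 2*S*(4 + S))
H(L) = 7 (H(L) = L*(1/L) + 6 = L/L + 6 = 1 + 6 = 7)
n = -3 + √11 (n = -3 + √(4 + 7) = -3 + √11 ≈ 0.31662)
√(1676 + n*(-328)) = √(1676 + (-3 + √11)*(-328)) = √(1676 + (984 - 328*√11)) = √(2660 - 328*√11)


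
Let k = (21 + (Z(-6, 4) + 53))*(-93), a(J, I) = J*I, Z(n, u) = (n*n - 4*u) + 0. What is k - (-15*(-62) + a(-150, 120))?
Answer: 8328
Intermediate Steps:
Z(n, u) = n² - 4*u (Z(n, u) = (n² - 4*u) + 0 = n² - 4*u)
a(J, I) = I*J
k = -8742 (k = (21 + (((-6)² - 4*4) + 53))*(-93) = (21 + ((36 - 16) + 53))*(-93) = (21 + (20 + 53))*(-93) = (21 + 73)*(-93) = 94*(-93) = -8742)
k - (-15*(-62) + a(-150, 120)) = -8742 - (-15*(-62) + 120*(-150)) = -8742 - (930 - 18000) = -8742 - 1*(-17070) = -8742 + 17070 = 8328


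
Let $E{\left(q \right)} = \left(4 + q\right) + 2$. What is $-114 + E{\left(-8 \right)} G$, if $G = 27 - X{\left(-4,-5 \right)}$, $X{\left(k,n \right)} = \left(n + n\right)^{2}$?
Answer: $32$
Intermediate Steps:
$X{\left(k,n \right)} = 4 n^{2}$ ($X{\left(k,n \right)} = \left(2 n\right)^{2} = 4 n^{2}$)
$E{\left(q \right)} = 6 + q$
$G = -73$ ($G = 27 - 4 \left(-5\right)^{2} = 27 - 4 \cdot 25 = 27 - 100 = -73$)
$-114 + E{\left(-8 \right)} G = -114 + \left(6 - 8\right) \left(-73\right) = -114 - -146 = -114 + 146 = 32$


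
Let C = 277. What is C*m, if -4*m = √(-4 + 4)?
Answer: 0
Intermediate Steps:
m = 0 (m = -√(-4 + 4)/4 = -√0/4 = -¼*0 = 0)
C*m = 277*0 = 0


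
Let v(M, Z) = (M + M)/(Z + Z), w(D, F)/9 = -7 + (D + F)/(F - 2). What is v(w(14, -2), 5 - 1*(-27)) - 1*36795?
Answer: -588765/16 ≈ -36798.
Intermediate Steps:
w(D, F) = -63 + 9*(D + F)/(-2 + F) (w(D, F) = 9*(-7 + (D + F)/(F - 2)) = 9*(-7 + (D + F)/(-2 + F)) = -63 + 9*(D + F)/(-2 + F))
v(M, Z) = M/Z (v(M, Z) = (2*M)/((2*Z)) = (2*M)*(1/(2*Z)) = M/Z)
v(w(14, -2), 5 - 1*(-27)) - 1*36795 = (9*(14 + 14 - 6*(-2))/(-2 - 2))/(5 - 1*(-27)) - 1*36795 = (9*(14 + 14 + 12)/(-4))/(5 + 27) - 36795 = (9*(-¼)*40)/32 - 36795 = -90*1/32 - 36795 = -45/16 - 36795 = -588765/16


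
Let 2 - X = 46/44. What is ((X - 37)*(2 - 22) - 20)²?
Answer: 59444100/121 ≈ 4.9127e+5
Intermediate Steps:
X = 21/22 (X = 2 - 46/44 = 2 - 1*23/22 = 2 - 23/22 = 21/22 ≈ 0.95455)
((X - 37)*(2 - 22) - 20)² = ((21/22 - 37)*(2 - 22) - 20)² = (-793/22*(-20) - 20)² = (7930/11 - 20)² = (7710/11)² = 59444100/121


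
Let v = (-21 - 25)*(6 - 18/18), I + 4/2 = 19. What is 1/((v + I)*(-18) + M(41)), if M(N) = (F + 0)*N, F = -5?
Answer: 1/3629 ≈ 0.00027556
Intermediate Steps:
M(N) = -5*N (M(N) = (-5 + 0)*N = -5*N)
I = 17 (I = -2 + 19 = 17)
v = -230 (v = -46*(6 - 18*1/18) = -46*(6 - 1) = -46*5 = -230)
1/((v + I)*(-18) + M(41)) = 1/((-230 + 17)*(-18) - 5*41) = 1/(-213*(-18) - 205) = 1/(3834 - 205) = 1/3629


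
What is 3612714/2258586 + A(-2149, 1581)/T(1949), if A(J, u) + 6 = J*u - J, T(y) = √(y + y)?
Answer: 602119/376431 - 1697713*√3898/1949 ≈ -54383.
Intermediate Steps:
T(y) = √2*√y (T(y) = √(2*y) = √2*√y)
A(J, u) = -6 - J + J*u (A(J, u) = -6 + (J*u - J) = -6 + (-J + J*u) = -6 - J + J*u)
3612714/2258586 + A(-2149, 1581)/T(1949) = 3612714/2258586 + (-6 - 1*(-2149) - 2149*1581)/((√2*√1949)) = 3612714*(1/2258586) + (-6 + 2149 - 3397569)/(√3898) = 602119/376431 - 1697713*√3898/1949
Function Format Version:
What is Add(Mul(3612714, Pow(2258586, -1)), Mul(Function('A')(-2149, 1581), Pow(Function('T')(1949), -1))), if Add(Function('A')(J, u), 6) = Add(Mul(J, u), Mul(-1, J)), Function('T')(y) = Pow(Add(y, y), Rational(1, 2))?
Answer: Add(Rational(602119, 376431), Mul(Rational(-1697713, 1949), Pow(3898, Rational(1, 2)))) ≈ -54383.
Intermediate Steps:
Function('T')(y) = Mul(Pow(2, Rational(1, 2)), Pow(y, Rational(1, 2))) (Function('T')(y) = Pow(Mul(2, y), Rational(1, 2)) = Mul(Pow(2, Rational(1, 2)), Pow(y, Rational(1, 2))))
Function('A')(J, u) = Add(-6, Mul(-1, J), Mul(J, u)) (Function('A')(J, u) = Add(-6, Add(Mul(J, u), Mul(-1, J))) = Add(-6, Add(Mul(-1, J), Mul(J, u))) = Add(-6, Mul(-1, J), Mul(J, u)))
Add(Mul(3612714, Pow(2258586, -1)), Mul(Function('A')(-2149, 1581), Pow(Function('T')(1949), -1))) = Add(Mul(3612714, Pow(2258586, -1)), Mul(Add(-6, Mul(-1, -2149), Mul(-2149, 1581)), Pow(Mul(Pow(2, Rational(1, 2)), Pow(1949, Rational(1, 2))), -1))) = Add(Mul(3612714, Rational(1, 2258586)), Mul(Add(-6, 2149, -3397569), Pow(Pow(3898, Rational(1, 2)), -1))) = Add(Rational(602119, 376431), Mul(-3395426, Mul(Rational(1, 3898), Pow(3898, Rational(1, 2))))) = Add(Rational(602119, 376431), Mul(Rational(-1697713, 1949), Pow(3898, Rational(1, 2))))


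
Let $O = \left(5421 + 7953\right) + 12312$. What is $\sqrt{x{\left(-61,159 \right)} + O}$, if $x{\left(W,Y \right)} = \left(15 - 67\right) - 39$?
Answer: $\sqrt{25595} \approx 159.98$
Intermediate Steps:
$x{\left(W,Y \right)} = -91$ ($x{\left(W,Y \right)} = -52 - 39 = -91$)
$O = 25686$ ($O = 13374 + 12312 = 25686$)
$\sqrt{x{\left(-61,159 \right)} + O} = \sqrt{-91 + 25686} = \sqrt{25595}$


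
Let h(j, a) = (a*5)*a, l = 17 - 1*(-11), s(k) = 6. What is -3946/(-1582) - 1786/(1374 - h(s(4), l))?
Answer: 169368/52997 ≈ 3.1958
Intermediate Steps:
l = 28 (l = 17 + 11 = 28)
h(j, a) = 5*a² (h(j, a) = (5*a)*a = 5*a²)
-3946/(-1582) - 1786/(1374 - h(s(4), l)) = -3946/(-1582) - 1786/(1374 - 5*28²) = -3946*(-1/1582) - 1786/(1374 - 5*784) = 1973/791 - 1786/(1374 - 1*3920) = 1973/791 - 1786/(1374 - 3920) = 1973/791 - 1786/(-2546) = 1973/791 - 1786*(-1/2546) = 1973/791 + 47/67 = 169368/52997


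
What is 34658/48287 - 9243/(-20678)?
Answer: 1162974865/998478586 ≈ 1.1647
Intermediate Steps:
34658/48287 - 9243/(-20678) = 34658*(1/48287) - 9243*(-1/20678) = 34658/48287 + 9243/20678 = 1162974865/998478586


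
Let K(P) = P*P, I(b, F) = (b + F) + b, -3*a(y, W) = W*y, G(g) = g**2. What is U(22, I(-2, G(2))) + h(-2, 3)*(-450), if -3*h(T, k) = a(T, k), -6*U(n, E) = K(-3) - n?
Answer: 1813/6 ≈ 302.17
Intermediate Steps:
a(y, W) = -W*y/3
I(b, F) = F + 2*b (I(b, F) = (F + b) + b = F + 2*b)
K(P) = P**2
U(n, E) = -3/2 + n/6 (U(n, E) = -((-3)**2 - n)/6 = -(9 - n)/6 = -3/2 + n/6)
h(T, k) = T*k/9 (h(T, k) = -(-1)*k*T/9 = -(-1)*T*k/9 = T*k/9)
U(22, I(-2, G(2))) + h(-2, 3)*(-450) = (-3/2 + (1/6)*22) + ((1/9)*(-2)*3)*(-450) = (-3/2 + 11/3) - 2/3*(-450) = 13/6 + 300 = 1813/6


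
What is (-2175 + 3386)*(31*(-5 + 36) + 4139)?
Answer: 6176100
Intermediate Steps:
(-2175 + 3386)*(31*(-5 + 36) + 4139) = 1211*(31*31 + 4139) = 1211*(961 + 4139) = 1211*5100 = 6176100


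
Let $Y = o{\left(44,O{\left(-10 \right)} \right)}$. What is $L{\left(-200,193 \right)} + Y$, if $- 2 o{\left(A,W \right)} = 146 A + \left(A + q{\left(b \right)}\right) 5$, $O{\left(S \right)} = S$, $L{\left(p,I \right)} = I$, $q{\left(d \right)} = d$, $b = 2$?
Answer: $-3134$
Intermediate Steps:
$o{\left(A,W \right)} = -5 - \frac{151 A}{2}$ ($o{\left(A,W \right)} = - \frac{146 A + \left(A + 2\right) 5}{2} = - \frac{146 A + \left(2 + A\right) 5}{2} = - \frac{146 A + \left(10 + 5 A\right)}{2} = - \frac{10 + 151 A}{2} = -5 - \frac{151 A}{2}$)
$Y = -3327$ ($Y = -5 - 3322 = -3327$)
$L{\left(-200,193 \right)} + Y = 193 - 3327 = -3134$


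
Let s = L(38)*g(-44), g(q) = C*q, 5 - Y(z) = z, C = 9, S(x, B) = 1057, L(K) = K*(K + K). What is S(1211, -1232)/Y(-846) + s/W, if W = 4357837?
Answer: 330271751/337138117 ≈ 0.97963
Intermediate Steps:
L(K) = 2*K² (L(K) = K*(2*K) = 2*K²)
Y(z) = 5 - z
g(q) = 9*q
s = -1143648 (s = (2*38²)*(9*(-44)) = (2*1444)*(-396) = 2888*(-396) = -1143648)
S(1211, -1232)/Y(-846) + s/W = 1057/(5 - 1*(-846)) - 1143648/4357837 = 1057/(5 + 846) - 1143648*1/4357837 = 1057/851 - 103968/396167 = 330271751/337138117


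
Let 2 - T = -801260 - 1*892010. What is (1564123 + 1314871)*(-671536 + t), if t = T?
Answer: 2941571813584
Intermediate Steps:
T = 1693272 (T = 2 - (-801260 - 1*892010) = 2 - (-801260 - 892010) = 2 - 1*(-1693270) = 2 + 1693270 = 1693272)
t = 1693272
(1564123 + 1314871)*(-671536 + t) = (1564123 + 1314871)*(-671536 + 1693272) = 2878994*1021736 = 2941571813584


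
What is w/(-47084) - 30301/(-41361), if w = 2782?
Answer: 655812991/973720662 ≈ 0.67351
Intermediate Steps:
w/(-47084) - 30301/(-41361) = 2782/(-47084) - 30301/(-41361) = 2782*(-1/47084) - 30301*(-1/41361) = -1391/23542 + 30301/41361 = 655812991/973720662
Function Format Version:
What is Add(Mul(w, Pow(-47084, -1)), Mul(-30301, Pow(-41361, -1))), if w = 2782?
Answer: Rational(655812991, 973720662) ≈ 0.67351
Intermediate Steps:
Add(Mul(w, Pow(-47084, -1)), Mul(-30301, Pow(-41361, -1))) = Add(Mul(2782, Pow(-47084, -1)), Mul(-30301, Pow(-41361, -1))) = Add(Mul(2782, Rational(-1, 47084)), Mul(-30301, Rational(-1, 41361))) = Add(Rational(-1391, 23542), Rational(30301, 41361)) = Rational(655812991, 973720662)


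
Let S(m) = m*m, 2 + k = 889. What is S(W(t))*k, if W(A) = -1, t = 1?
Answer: 887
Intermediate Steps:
k = 887 (k = -2 + 889 = 887)
S(m) = m²
S(W(t))*k = (-1)²*887 = 1*887 = 887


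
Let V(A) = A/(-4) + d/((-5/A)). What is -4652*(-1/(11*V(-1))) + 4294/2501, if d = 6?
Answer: 234062826/797819 ≈ 293.38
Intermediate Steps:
V(A) = -29*A/20 (V(A) = A/(-4) + 6/((-5/A)) = A*(-1/4) + 6*(-A/5) = -A/4 - 6*A/5 = -29*A/20)
-4652*(-1/(11*V(-1))) + 4294/2501 = -4652/(-29/20*(-1)*(-11)) + 4294/2501 = -4652/((29/20)*(-11)) + 4294*(1/2501) = -4652/(-319/20) + 4294/2501 = -4652*(-20/319) + 4294/2501 = 93040/319 + 4294/2501 = 234062826/797819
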